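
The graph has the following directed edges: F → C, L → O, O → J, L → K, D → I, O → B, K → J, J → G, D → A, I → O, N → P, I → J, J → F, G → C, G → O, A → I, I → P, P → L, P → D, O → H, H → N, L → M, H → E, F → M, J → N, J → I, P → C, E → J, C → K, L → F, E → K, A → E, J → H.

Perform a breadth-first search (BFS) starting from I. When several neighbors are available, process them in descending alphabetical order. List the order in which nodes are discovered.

I, P, O, J, L, D, C, H, B, N, G, F, M, K, A, E

Visit I; enqueue P, O, J → queue [P, O, J]
Visit P; enqueue L, D, C → queue [O, J, L, D, C]
Visit O; enqueue H, B → queue [J, L, D, C, H, B]
Visit J; enqueue N, G, F → queue [L, D, C, H, B, N, G, F]
Visit L; enqueue M, K → queue [D, C, H, B, N, G, F, M, K]
Visit D; enqueue A → queue [C, H, B, N, G, F, M, K, A]
Visit C → queue [H, B, N, G, F, M, K, A]
Visit H; enqueue E → queue [B, N, G, F, M, K, A, E]
Visit B → queue [N, G, F, M, K, A, E]
Visit N → queue [G, F, M, K, A, E]
Visit G → queue [F, M, K, A, E]
Visit F → queue [M, K, A, E]
Visit M → queue [K, A, E]
Visit K → queue [A, E]
Visit A → queue [E]
Visit E → queue []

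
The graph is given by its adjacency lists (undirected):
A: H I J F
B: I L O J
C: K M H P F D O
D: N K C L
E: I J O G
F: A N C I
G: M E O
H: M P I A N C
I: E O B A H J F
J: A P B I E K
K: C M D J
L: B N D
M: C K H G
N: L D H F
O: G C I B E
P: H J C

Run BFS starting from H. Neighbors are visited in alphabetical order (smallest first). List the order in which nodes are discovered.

Visit H; enqueue A, C, I, M, N, P → queue [A, C, I, M, N, P]
Visit A; enqueue F, J → queue [C, I, M, N, P, F, J]
Visit C; enqueue D, K, O → queue [I, M, N, P, F, J, D, K, O]
Visit I; enqueue B, E → queue [M, N, P, F, J, D, K, O, B, E]
Visit M; enqueue G → queue [N, P, F, J, D, K, O, B, E, G]
Visit N; enqueue L → queue [P, F, J, D, K, O, B, E, G, L]
Visit P → queue [F, J, D, K, O, B, E, G, L]
Visit F → queue [J, D, K, O, B, E, G, L]
Visit J → queue [D, K, O, B, E, G, L]
Visit D → queue [K, O, B, E, G, L]
Visit K → queue [O, B, E, G, L]
Visit O → queue [B, E, G, L]
Visit B → queue [E, G, L]
Visit E → queue [G, L]
Visit G → queue [L]
Visit L → queue []

H, A, C, I, M, N, P, F, J, D, K, O, B, E, G, L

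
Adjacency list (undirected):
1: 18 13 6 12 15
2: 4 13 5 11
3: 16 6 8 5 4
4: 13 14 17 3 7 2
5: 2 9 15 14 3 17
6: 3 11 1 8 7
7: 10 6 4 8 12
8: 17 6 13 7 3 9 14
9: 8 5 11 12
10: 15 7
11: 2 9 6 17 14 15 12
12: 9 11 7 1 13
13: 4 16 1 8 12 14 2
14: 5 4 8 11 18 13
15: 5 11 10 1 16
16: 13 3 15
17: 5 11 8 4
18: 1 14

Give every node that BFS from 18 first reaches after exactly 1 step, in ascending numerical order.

Level 0: 18
Level 1: 1, 14
Level 2: 4, 5, 6, 8, 11, 12, 13, 15
Level 3: 2, 3, 7, 9, 10, 16, 17

1, 14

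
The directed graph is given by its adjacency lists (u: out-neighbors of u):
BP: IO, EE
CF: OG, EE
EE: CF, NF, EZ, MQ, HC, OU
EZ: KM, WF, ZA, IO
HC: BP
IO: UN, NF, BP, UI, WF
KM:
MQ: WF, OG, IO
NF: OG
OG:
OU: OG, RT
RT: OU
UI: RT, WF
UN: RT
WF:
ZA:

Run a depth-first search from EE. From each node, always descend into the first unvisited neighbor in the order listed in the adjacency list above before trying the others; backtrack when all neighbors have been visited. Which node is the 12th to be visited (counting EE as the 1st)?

Visit EE
EE → CF
CF → OG
EE → NF
EE → EZ
EZ → KM
EZ → WF
EZ → ZA
EZ → IO
IO → UN
UN → RT
RT → OU
IO → BP
IO → UI
EE → MQ
EE → HC

Visit order: EE, CF, OG, NF, EZ, KM, WF, ZA, IO, UN, RT, OU, BP, UI, MQ, HC

OU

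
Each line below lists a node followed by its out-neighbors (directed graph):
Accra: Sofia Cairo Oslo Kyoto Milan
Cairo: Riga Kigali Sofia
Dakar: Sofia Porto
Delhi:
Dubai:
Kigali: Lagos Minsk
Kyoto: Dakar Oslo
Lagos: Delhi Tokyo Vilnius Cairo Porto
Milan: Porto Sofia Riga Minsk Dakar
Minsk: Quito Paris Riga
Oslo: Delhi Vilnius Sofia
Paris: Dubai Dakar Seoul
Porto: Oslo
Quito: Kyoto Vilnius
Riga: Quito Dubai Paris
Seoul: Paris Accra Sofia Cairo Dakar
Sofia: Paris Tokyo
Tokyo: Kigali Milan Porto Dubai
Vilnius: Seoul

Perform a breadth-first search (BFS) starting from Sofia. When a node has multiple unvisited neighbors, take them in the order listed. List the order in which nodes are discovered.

Visit Sofia; enqueue Paris, Tokyo → queue [Paris, Tokyo]
Visit Paris; enqueue Dubai, Dakar, Seoul → queue [Tokyo, Dubai, Dakar, Seoul]
Visit Tokyo; enqueue Kigali, Milan, Porto → queue [Dubai, Dakar, Seoul, Kigali, Milan, Porto]
Visit Dubai → queue [Dakar, Seoul, Kigali, Milan, Porto]
Visit Dakar → queue [Seoul, Kigali, Milan, Porto]
Visit Seoul; enqueue Accra, Cairo → queue [Kigali, Milan, Porto, Accra, Cairo]
Visit Kigali; enqueue Lagos, Minsk → queue [Milan, Porto, Accra, Cairo, Lagos, Minsk]
Visit Milan; enqueue Riga → queue [Porto, Accra, Cairo, Lagos, Minsk, Riga]
Visit Porto; enqueue Oslo → queue [Accra, Cairo, Lagos, Minsk, Riga, Oslo]
Visit Accra; enqueue Kyoto → queue [Cairo, Lagos, Minsk, Riga, Oslo, Kyoto]
Visit Cairo → queue [Lagos, Minsk, Riga, Oslo, Kyoto]
Visit Lagos; enqueue Delhi, Vilnius → queue [Minsk, Riga, Oslo, Kyoto, Delhi, Vilnius]
Visit Minsk; enqueue Quito → queue [Riga, Oslo, Kyoto, Delhi, Vilnius, Quito]
Visit Riga → queue [Oslo, Kyoto, Delhi, Vilnius, Quito]
Visit Oslo → queue [Kyoto, Delhi, Vilnius, Quito]
Visit Kyoto → queue [Delhi, Vilnius, Quito]
Visit Delhi → queue [Vilnius, Quito]
Visit Vilnius → queue [Quito]
Visit Quito → queue []

Sofia → Paris → Tokyo → Dubai → Dakar → Seoul → Kigali → Milan → Porto → Accra → Cairo → Lagos → Minsk → Riga → Oslo → Kyoto → Delhi → Vilnius → Quito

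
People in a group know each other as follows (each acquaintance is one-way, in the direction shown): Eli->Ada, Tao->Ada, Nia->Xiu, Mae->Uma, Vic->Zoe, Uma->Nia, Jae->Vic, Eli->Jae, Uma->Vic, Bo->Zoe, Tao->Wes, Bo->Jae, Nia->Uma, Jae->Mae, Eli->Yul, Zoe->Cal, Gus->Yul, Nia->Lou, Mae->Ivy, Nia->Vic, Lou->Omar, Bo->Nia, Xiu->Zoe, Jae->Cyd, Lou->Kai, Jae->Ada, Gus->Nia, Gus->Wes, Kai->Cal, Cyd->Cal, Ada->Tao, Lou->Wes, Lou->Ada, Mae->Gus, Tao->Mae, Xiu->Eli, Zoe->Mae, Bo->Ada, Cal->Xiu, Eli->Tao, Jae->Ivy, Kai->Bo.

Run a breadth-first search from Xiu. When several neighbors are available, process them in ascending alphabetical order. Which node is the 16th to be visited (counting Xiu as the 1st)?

Visit Xiu; enqueue Eli, Zoe → queue [Eli, Zoe]
Visit Eli; enqueue Ada, Jae, Tao, Yul → queue [Zoe, Ada, Jae, Tao, Yul]
Visit Zoe; enqueue Cal, Mae → queue [Ada, Jae, Tao, Yul, Cal, Mae]
Visit Ada → queue [Jae, Tao, Yul, Cal, Mae]
Visit Jae; enqueue Cyd, Ivy, Vic → queue [Tao, Yul, Cal, Mae, Cyd, Ivy, Vic]
Visit Tao; enqueue Wes → queue [Yul, Cal, Mae, Cyd, Ivy, Vic, Wes]
Visit Yul → queue [Cal, Mae, Cyd, Ivy, Vic, Wes]
Visit Cal → queue [Mae, Cyd, Ivy, Vic, Wes]
Visit Mae; enqueue Gus, Uma → queue [Cyd, Ivy, Vic, Wes, Gus, Uma]
Visit Cyd → queue [Ivy, Vic, Wes, Gus, Uma]
Visit Ivy → queue [Vic, Wes, Gus, Uma]
Visit Vic → queue [Wes, Gus, Uma]
Visit Wes → queue [Gus, Uma]
Visit Gus; enqueue Nia → queue [Uma, Nia]
Visit Uma → queue [Nia]
Visit Nia; enqueue Lou → queue [Lou]
Visit Lou; enqueue Kai, Omar → queue [Kai, Omar]
Visit Kai; enqueue Bo → queue [Omar, Bo]
Visit Omar → queue [Bo]
Visit Bo → queue []

Visit order: Xiu, Eli, Zoe, Ada, Jae, Tao, Yul, Cal, Mae, Cyd, Ivy, Vic, Wes, Gus, Uma, Nia, Lou, Kai, Omar, Bo

Nia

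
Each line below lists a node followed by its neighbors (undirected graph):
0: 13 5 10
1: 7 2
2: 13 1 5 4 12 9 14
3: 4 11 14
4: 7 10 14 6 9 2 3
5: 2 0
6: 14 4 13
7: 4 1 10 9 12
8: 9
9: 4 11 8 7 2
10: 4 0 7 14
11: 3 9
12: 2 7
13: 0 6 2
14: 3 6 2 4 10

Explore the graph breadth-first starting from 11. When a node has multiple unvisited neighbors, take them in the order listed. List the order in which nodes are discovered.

Visit 11; enqueue 3, 9 → queue [3, 9]
Visit 3; enqueue 4, 14 → queue [9, 4, 14]
Visit 9; enqueue 8, 7, 2 → queue [4, 14, 8, 7, 2]
Visit 4; enqueue 10, 6 → queue [14, 8, 7, 2, 10, 6]
Visit 14 → queue [8, 7, 2, 10, 6]
Visit 8 → queue [7, 2, 10, 6]
Visit 7; enqueue 1, 12 → queue [2, 10, 6, 1, 12]
Visit 2; enqueue 13, 5 → queue [10, 6, 1, 12, 13, 5]
Visit 10; enqueue 0 → queue [6, 1, 12, 13, 5, 0]
Visit 6 → queue [1, 12, 13, 5, 0]
Visit 1 → queue [12, 13, 5, 0]
Visit 12 → queue [13, 5, 0]
Visit 13 → queue [5, 0]
Visit 5 → queue [0]
Visit 0 → queue []

11 → 3 → 9 → 4 → 14 → 8 → 7 → 2 → 10 → 6 → 1 → 12 → 13 → 5 → 0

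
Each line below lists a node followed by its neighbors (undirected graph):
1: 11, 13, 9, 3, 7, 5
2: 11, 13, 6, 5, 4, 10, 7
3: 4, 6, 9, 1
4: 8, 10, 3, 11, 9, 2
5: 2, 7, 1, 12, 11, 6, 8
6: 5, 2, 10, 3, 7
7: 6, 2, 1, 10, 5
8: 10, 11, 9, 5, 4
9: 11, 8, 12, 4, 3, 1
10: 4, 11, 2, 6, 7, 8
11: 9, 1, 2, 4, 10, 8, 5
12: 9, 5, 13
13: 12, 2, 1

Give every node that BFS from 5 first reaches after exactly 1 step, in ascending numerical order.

Level 0: 5
Level 1: 1, 2, 6, 7, 8, 11, 12
Level 2: 3, 4, 9, 10, 13

1, 2, 6, 7, 8, 11, 12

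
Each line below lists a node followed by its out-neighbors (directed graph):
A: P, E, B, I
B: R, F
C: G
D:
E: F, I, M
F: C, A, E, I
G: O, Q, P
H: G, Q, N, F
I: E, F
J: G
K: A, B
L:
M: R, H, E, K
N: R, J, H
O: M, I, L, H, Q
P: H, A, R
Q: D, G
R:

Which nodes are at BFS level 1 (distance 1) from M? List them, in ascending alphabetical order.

Level 0: M
Level 1: E, H, K, R
Level 2: A, B, F, G, I, N, Q
Level 3: C, D, J, O, P
Level 4: L

E, H, K, R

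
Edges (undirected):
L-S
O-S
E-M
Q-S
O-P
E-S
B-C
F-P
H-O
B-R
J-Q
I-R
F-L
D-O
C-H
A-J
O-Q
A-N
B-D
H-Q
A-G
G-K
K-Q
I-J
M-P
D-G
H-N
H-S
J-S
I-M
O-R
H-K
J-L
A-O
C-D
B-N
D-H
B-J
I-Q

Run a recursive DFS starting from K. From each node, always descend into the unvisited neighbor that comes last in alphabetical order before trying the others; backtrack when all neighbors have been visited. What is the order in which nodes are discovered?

K → Q → S → O → R → I → M → P → F → L → J → B → N → H → D → G → A → C → E

Visit K
K → Q
Q → S
S → O
O → R
R → I
I → M
M → P
P → F
F → L
L → J
J → B
B → N
N → H
H → D
D → G
G → A
D → C
M → E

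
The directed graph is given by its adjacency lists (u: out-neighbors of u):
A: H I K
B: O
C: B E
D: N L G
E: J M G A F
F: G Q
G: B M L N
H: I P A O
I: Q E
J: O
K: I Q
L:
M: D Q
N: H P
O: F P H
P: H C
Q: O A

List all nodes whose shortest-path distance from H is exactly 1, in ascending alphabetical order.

Level 0: H
Level 1: A, I, O, P
Level 2: C, E, F, K, Q
Level 3: B, G, J, M
Level 4: D, L, N

A, I, O, P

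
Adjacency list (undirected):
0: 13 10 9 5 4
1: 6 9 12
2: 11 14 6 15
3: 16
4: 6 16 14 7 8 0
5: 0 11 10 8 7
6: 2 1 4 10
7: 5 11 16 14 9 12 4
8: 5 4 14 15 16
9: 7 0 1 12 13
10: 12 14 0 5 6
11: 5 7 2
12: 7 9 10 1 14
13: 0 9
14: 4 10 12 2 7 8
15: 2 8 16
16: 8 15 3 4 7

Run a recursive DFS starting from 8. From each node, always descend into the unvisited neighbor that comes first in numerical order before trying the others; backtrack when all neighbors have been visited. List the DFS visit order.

8 -> 4 -> 0 -> 5 -> 7 -> 9 -> 1 -> 6 -> 2 -> 11 -> 14 -> 10 -> 12 -> 15 -> 16 -> 3 -> 13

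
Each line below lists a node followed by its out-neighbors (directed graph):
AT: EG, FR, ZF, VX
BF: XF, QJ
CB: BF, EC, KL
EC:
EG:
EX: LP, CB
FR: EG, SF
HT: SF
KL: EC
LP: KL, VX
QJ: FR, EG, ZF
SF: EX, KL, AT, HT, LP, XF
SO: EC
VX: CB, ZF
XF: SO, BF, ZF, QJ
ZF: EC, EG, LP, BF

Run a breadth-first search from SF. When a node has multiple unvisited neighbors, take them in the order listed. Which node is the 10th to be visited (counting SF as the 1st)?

EG

Visit SF; enqueue EX, KL, AT, HT, LP, XF → queue [EX, KL, AT, HT, LP, XF]
Visit EX; enqueue CB → queue [KL, AT, HT, LP, XF, CB]
Visit KL; enqueue EC → queue [AT, HT, LP, XF, CB, EC]
Visit AT; enqueue EG, FR, ZF, VX → queue [HT, LP, XF, CB, EC, EG, FR, ZF, VX]
Visit HT → queue [LP, XF, CB, EC, EG, FR, ZF, VX]
Visit LP → queue [XF, CB, EC, EG, FR, ZF, VX]
Visit XF; enqueue SO, BF, QJ → queue [CB, EC, EG, FR, ZF, VX, SO, BF, QJ]
Visit CB → queue [EC, EG, FR, ZF, VX, SO, BF, QJ]
Visit EC → queue [EG, FR, ZF, VX, SO, BF, QJ]
Visit EG → queue [FR, ZF, VX, SO, BF, QJ]
Visit FR → queue [ZF, VX, SO, BF, QJ]
Visit ZF → queue [VX, SO, BF, QJ]
Visit VX → queue [SO, BF, QJ]
Visit SO → queue [BF, QJ]
Visit BF → queue [QJ]
Visit QJ → queue []

Visit order: SF, EX, KL, AT, HT, LP, XF, CB, EC, EG, FR, ZF, VX, SO, BF, QJ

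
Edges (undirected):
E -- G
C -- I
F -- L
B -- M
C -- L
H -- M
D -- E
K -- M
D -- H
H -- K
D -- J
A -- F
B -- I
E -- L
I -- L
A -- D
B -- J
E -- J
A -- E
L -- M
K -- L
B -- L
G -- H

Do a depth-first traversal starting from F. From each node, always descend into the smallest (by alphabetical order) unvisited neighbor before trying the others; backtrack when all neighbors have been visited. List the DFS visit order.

Visit F
F → A
A → D
D → E
E → G
G → H
H → K
K → L
L → B
B → I
I → C
B → J
B → M

F -> A -> D -> E -> G -> H -> K -> L -> B -> I -> C -> J -> M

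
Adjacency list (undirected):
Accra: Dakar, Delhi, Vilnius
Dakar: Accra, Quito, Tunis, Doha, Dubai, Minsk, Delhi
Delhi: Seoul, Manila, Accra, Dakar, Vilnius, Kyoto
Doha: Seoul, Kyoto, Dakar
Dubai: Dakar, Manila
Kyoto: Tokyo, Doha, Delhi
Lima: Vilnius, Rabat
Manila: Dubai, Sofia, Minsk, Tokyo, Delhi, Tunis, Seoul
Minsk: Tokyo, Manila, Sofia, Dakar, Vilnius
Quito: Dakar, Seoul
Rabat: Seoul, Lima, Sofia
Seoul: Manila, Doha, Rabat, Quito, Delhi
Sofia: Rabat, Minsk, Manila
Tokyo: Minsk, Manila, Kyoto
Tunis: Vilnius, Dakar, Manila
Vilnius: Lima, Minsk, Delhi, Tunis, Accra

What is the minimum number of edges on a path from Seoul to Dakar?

Level 0: Seoul
Level 1: Delhi, Doha, Manila, Quito, Rabat
Level 2: Accra, Dakar, Dubai, Kyoto, Lima, Minsk, Sofia, Tokyo, Tunis, Vilnius
Dakar first appears at level 2.

2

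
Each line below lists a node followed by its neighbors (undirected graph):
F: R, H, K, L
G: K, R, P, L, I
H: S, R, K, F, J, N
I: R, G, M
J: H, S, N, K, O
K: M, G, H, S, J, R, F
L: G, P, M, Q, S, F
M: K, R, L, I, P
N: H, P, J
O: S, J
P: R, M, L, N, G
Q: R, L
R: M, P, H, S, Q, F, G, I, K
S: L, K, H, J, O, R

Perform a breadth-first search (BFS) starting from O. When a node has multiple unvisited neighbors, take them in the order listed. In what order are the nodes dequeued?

Visit O; enqueue S, J → queue [S, J]
Visit S; enqueue L, K, H, R → queue [J, L, K, H, R]
Visit J; enqueue N → queue [L, K, H, R, N]
Visit L; enqueue G, P, M, Q, F → queue [K, H, R, N, G, P, M, Q, F]
Visit K → queue [H, R, N, G, P, M, Q, F]
Visit H → queue [R, N, G, P, M, Q, F]
Visit R; enqueue I → queue [N, G, P, M, Q, F, I]
Visit N → queue [G, P, M, Q, F, I]
Visit G → queue [P, M, Q, F, I]
Visit P → queue [M, Q, F, I]
Visit M → queue [Q, F, I]
Visit Q → queue [F, I]
Visit F → queue [I]
Visit I → queue []

O, S, J, L, K, H, R, N, G, P, M, Q, F, I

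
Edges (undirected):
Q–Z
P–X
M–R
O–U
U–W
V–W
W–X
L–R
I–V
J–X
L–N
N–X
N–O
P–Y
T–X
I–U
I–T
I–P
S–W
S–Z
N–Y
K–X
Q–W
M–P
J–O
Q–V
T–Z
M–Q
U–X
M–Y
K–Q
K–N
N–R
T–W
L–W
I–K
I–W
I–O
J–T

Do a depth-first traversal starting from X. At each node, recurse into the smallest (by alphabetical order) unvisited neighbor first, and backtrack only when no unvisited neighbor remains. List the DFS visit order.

X, J, O, I, K, N, L, R, M, P, Y, Q, V, W, S, Z, T, U

Visit X
X → J
J → O
O → I
I → K
K → N
N → L
L → R
R → M
M → P
P → Y
M → Q
Q → V
V → W
W → S
S → Z
Z → T
W → U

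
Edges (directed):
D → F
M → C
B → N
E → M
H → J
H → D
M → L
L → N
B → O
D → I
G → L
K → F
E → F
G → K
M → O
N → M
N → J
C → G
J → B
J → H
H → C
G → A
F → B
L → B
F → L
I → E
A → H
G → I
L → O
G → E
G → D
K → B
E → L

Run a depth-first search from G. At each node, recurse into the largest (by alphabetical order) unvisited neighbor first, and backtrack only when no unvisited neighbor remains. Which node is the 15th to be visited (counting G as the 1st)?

Visit G
G → L
L → O
L → N
N → M
M → C
N → J
J → H
H → D
D → I
I → E
E → F
F → B
G → K
G → A

Visit order: G, L, O, N, M, C, J, H, D, I, E, F, B, K, A

A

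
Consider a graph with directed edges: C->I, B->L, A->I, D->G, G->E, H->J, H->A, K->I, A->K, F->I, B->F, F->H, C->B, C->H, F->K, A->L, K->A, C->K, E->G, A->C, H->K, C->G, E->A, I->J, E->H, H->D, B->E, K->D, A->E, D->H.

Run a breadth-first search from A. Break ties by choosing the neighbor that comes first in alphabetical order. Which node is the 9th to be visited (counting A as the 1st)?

H

Visit A; enqueue C, E, I, K, L → queue [C, E, I, K, L]
Visit C; enqueue B, G, H → queue [E, I, K, L, B, G, H]
Visit E → queue [I, K, L, B, G, H]
Visit I; enqueue J → queue [K, L, B, G, H, J]
Visit K; enqueue D → queue [L, B, G, H, J, D]
Visit L → queue [B, G, H, J, D]
Visit B; enqueue F → queue [G, H, J, D, F]
Visit G → queue [H, J, D, F]
Visit H → queue [J, D, F]
Visit J → queue [D, F]
Visit D → queue [F]
Visit F → queue []

Visit order: A, C, E, I, K, L, B, G, H, J, D, F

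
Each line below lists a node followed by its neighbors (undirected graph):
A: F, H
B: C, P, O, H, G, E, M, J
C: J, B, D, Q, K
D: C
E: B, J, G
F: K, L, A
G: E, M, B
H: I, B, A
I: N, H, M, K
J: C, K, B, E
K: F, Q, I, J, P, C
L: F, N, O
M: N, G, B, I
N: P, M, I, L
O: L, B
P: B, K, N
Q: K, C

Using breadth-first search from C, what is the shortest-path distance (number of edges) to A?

3

Level 0: C
Level 1: B, D, J, K, Q
Level 2: E, F, G, H, I, M, O, P
Level 3: A, L, N
A first appears at level 3.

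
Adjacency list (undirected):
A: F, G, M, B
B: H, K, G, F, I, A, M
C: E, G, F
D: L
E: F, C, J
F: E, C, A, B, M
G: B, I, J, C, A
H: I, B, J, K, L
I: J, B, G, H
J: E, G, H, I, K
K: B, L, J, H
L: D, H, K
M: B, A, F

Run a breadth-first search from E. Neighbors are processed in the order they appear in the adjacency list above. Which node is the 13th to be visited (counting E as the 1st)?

D

Visit E; enqueue F, C, J → queue [F, C, J]
Visit F; enqueue A, B, M → queue [C, J, A, B, M]
Visit C; enqueue G → queue [J, A, B, M, G]
Visit J; enqueue H, I, K → queue [A, B, M, G, H, I, K]
Visit A → queue [B, M, G, H, I, K]
Visit B → queue [M, G, H, I, K]
Visit M → queue [G, H, I, K]
Visit G → queue [H, I, K]
Visit H; enqueue L → queue [I, K, L]
Visit I → queue [K, L]
Visit K → queue [L]
Visit L; enqueue D → queue [D]
Visit D → queue []

Visit order: E, F, C, J, A, B, M, G, H, I, K, L, D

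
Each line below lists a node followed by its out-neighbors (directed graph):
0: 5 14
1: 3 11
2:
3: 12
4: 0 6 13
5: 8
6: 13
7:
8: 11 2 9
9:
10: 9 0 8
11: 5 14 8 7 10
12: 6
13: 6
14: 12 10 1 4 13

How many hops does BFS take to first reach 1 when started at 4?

3

Level 0: 4
Level 1: 0, 6, 13
Level 2: 5, 14
Level 3: 1, 8, 10, 12
Level 4: 2, 3, 9, 11
Level 5: 7
1 first appears at level 3.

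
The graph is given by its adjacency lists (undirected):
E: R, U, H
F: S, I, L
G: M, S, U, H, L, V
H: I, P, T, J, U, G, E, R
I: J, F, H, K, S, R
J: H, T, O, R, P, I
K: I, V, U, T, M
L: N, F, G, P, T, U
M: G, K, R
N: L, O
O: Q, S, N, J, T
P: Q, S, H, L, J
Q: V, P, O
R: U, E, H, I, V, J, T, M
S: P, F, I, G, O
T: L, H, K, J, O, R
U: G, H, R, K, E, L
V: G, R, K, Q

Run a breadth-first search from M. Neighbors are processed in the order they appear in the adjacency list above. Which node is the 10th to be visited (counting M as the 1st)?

Visit M; enqueue G, K, R → queue [G, K, R]
Visit G; enqueue S, U, H, L, V → queue [K, R, S, U, H, L, V]
Visit K; enqueue I, T → queue [R, S, U, H, L, V, I, T]
Visit R; enqueue E, J → queue [S, U, H, L, V, I, T, E, J]
Visit S; enqueue P, F, O → queue [U, H, L, V, I, T, E, J, P, F, O]
Visit U → queue [H, L, V, I, T, E, J, P, F, O]
Visit H → queue [L, V, I, T, E, J, P, F, O]
Visit L; enqueue N → queue [V, I, T, E, J, P, F, O, N]
Visit V; enqueue Q → queue [I, T, E, J, P, F, O, N, Q]
Visit I → queue [T, E, J, P, F, O, N, Q]
Visit T → queue [E, J, P, F, O, N, Q]
Visit E → queue [J, P, F, O, N, Q]
Visit J → queue [P, F, O, N, Q]
Visit P → queue [F, O, N, Q]
Visit F → queue [O, N, Q]
Visit O → queue [N, Q]
Visit N → queue [Q]
Visit Q → queue []

Visit order: M, G, K, R, S, U, H, L, V, I, T, E, J, P, F, O, N, Q

I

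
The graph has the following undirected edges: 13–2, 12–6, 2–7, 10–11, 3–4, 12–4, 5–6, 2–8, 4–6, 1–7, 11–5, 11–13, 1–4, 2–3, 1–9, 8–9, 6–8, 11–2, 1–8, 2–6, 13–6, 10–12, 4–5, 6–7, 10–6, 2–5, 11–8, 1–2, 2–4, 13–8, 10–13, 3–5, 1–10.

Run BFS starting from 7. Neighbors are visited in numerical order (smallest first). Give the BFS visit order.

7 → 1 → 2 → 6 → 4 → 8 → 9 → 10 → 3 → 5 → 11 → 13 → 12

Visit 7; enqueue 1, 2, 6 → queue [1, 2, 6]
Visit 1; enqueue 4, 8, 9, 10 → queue [2, 6, 4, 8, 9, 10]
Visit 2; enqueue 3, 5, 11, 13 → queue [6, 4, 8, 9, 10, 3, 5, 11, 13]
Visit 6; enqueue 12 → queue [4, 8, 9, 10, 3, 5, 11, 13, 12]
Visit 4 → queue [8, 9, 10, 3, 5, 11, 13, 12]
Visit 8 → queue [9, 10, 3, 5, 11, 13, 12]
Visit 9 → queue [10, 3, 5, 11, 13, 12]
Visit 10 → queue [3, 5, 11, 13, 12]
Visit 3 → queue [5, 11, 13, 12]
Visit 5 → queue [11, 13, 12]
Visit 11 → queue [13, 12]
Visit 13 → queue [12]
Visit 12 → queue []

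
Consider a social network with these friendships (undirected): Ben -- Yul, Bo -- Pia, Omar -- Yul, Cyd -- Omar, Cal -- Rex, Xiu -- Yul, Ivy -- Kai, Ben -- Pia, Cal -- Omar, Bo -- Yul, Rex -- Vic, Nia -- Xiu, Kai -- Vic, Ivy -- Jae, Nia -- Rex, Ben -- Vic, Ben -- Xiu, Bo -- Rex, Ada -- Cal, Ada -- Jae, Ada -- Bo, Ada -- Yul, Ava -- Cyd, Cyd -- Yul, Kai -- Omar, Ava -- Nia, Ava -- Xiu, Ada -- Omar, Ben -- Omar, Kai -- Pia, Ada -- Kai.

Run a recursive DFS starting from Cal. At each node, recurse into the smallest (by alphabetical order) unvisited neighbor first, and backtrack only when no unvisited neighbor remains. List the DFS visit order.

Cal → Ada → Bo → Pia → Ben → Omar → Cyd → Ava → Nia → Rex → Vic → Kai → Ivy → Jae → Xiu → Yul

Visit Cal
Cal → Ada
Ada → Bo
Bo → Pia
Pia → Ben
Ben → Omar
Omar → Cyd
Cyd → Ava
Ava → Nia
Nia → Rex
Rex → Vic
Vic → Kai
Kai → Ivy
Ivy → Jae
Nia → Xiu
Xiu → Yul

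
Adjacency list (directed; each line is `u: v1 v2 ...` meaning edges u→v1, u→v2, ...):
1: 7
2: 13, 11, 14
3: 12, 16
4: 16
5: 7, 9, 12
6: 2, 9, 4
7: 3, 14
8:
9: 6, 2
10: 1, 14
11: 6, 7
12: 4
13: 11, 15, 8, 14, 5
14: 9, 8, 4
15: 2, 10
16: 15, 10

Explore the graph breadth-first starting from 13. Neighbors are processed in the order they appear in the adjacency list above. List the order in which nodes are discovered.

13 -> 11 -> 15 -> 8 -> 14 -> 5 -> 6 -> 7 -> 2 -> 10 -> 9 -> 4 -> 12 -> 3 -> 1 -> 16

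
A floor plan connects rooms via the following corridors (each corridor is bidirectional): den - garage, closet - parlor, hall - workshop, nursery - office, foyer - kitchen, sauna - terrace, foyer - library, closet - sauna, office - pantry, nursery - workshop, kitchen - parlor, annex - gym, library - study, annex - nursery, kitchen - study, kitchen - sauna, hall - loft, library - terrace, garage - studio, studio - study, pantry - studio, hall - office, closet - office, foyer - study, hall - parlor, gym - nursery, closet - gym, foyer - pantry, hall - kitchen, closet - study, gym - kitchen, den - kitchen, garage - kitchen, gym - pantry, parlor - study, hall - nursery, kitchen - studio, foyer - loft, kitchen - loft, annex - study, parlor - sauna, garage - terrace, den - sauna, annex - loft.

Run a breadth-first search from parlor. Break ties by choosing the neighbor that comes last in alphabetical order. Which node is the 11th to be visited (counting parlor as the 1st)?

terrace

Visit parlor; enqueue study, sauna, kitchen, hall, closet → queue [study, sauna, kitchen, hall, closet]
Visit study; enqueue studio, library, foyer, annex → queue [sauna, kitchen, hall, closet, studio, library, foyer, annex]
Visit sauna; enqueue terrace, den → queue [kitchen, hall, closet, studio, library, foyer, annex, terrace, den]
Visit kitchen; enqueue loft, gym, garage → queue [hall, closet, studio, library, foyer, annex, terrace, den, loft, gym, garage]
Visit hall; enqueue workshop, office, nursery → queue [closet, studio, library, foyer, annex, terrace, den, loft, gym, garage, workshop, office, nursery]
Visit closet → queue [studio, library, foyer, annex, terrace, den, loft, gym, garage, workshop, office, nursery]
Visit studio; enqueue pantry → queue [library, foyer, annex, terrace, den, loft, gym, garage, workshop, office, nursery, pantry]
Visit library → queue [foyer, annex, terrace, den, loft, gym, garage, workshop, office, nursery, pantry]
Visit foyer → queue [annex, terrace, den, loft, gym, garage, workshop, office, nursery, pantry]
Visit annex → queue [terrace, den, loft, gym, garage, workshop, office, nursery, pantry]
Visit terrace → queue [den, loft, gym, garage, workshop, office, nursery, pantry]
Visit den → queue [loft, gym, garage, workshop, office, nursery, pantry]
Visit loft → queue [gym, garage, workshop, office, nursery, pantry]
Visit gym → queue [garage, workshop, office, nursery, pantry]
Visit garage → queue [workshop, office, nursery, pantry]
Visit workshop → queue [office, nursery, pantry]
Visit office → queue [nursery, pantry]
Visit nursery → queue [pantry]
Visit pantry → queue []

Visit order: parlor, study, sauna, kitchen, hall, closet, studio, library, foyer, annex, terrace, den, loft, gym, garage, workshop, office, nursery, pantry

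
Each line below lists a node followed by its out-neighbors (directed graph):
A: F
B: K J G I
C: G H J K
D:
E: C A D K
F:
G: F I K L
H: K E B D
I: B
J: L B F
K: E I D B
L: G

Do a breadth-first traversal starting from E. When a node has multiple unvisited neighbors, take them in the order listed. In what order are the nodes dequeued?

Visit E; enqueue C, A, D, K → queue [C, A, D, K]
Visit C; enqueue G, H, J → queue [A, D, K, G, H, J]
Visit A; enqueue F → queue [D, K, G, H, J, F]
Visit D → queue [K, G, H, J, F]
Visit K; enqueue I, B → queue [G, H, J, F, I, B]
Visit G; enqueue L → queue [H, J, F, I, B, L]
Visit H → queue [J, F, I, B, L]
Visit J → queue [F, I, B, L]
Visit F → queue [I, B, L]
Visit I → queue [B, L]
Visit B → queue [L]
Visit L → queue []

E, C, A, D, K, G, H, J, F, I, B, L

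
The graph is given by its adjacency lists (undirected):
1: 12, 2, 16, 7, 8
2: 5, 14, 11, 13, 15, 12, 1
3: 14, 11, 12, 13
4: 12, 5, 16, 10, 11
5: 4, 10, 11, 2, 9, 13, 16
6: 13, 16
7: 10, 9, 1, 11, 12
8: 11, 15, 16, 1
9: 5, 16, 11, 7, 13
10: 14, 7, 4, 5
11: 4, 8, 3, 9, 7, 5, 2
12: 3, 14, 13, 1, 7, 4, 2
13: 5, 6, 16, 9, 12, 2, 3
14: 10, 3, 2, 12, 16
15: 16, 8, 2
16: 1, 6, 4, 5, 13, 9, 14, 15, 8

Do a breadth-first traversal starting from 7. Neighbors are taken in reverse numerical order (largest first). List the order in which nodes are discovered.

7 -> 12 -> 11 -> 10 -> 9 -> 1 -> 14 -> 13 -> 4 -> 3 -> 2 -> 8 -> 5 -> 16 -> 6 -> 15

Visit 7; enqueue 12, 11, 10, 9, 1 → queue [12, 11, 10, 9, 1]
Visit 12; enqueue 14, 13, 4, 3, 2 → queue [11, 10, 9, 1, 14, 13, 4, 3, 2]
Visit 11; enqueue 8, 5 → queue [10, 9, 1, 14, 13, 4, 3, 2, 8, 5]
Visit 10 → queue [9, 1, 14, 13, 4, 3, 2, 8, 5]
Visit 9; enqueue 16 → queue [1, 14, 13, 4, 3, 2, 8, 5, 16]
Visit 1 → queue [14, 13, 4, 3, 2, 8, 5, 16]
Visit 14 → queue [13, 4, 3, 2, 8, 5, 16]
Visit 13; enqueue 6 → queue [4, 3, 2, 8, 5, 16, 6]
Visit 4 → queue [3, 2, 8, 5, 16, 6]
Visit 3 → queue [2, 8, 5, 16, 6]
Visit 2; enqueue 15 → queue [8, 5, 16, 6, 15]
Visit 8 → queue [5, 16, 6, 15]
Visit 5 → queue [16, 6, 15]
Visit 16 → queue [6, 15]
Visit 6 → queue [15]
Visit 15 → queue []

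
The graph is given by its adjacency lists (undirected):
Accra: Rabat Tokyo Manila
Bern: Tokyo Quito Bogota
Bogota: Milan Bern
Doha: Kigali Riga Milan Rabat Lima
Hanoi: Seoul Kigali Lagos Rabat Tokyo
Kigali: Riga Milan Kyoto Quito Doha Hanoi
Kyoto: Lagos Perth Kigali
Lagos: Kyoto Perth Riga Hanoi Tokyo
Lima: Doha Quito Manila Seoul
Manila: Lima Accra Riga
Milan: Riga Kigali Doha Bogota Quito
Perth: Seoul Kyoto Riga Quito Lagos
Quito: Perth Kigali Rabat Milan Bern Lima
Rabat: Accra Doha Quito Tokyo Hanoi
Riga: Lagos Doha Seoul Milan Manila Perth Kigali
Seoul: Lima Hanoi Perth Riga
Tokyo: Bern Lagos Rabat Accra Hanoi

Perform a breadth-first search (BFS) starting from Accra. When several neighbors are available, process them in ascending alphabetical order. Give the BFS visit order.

Accra, Manila, Rabat, Tokyo, Lima, Riga, Doha, Hanoi, Quito, Bern, Lagos, Seoul, Kigali, Milan, Perth, Bogota, Kyoto

Visit Accra; enqueue Manila, Rabat, Tokyo → queue [Manila, Rabat, Tokyo]
Visit Manila; enqueue Lima, Riga → queue [Rabat, Tokyo, Lima, Riga]
Visit Rabat; enqueue Doha, Hanoi, Quito → queue [Tokyo, Lima, Riga, Doha, Hanoi, Quito]
Visit Tokyo; enqueue Bern, Lagos → queue [Lima, Riga, Doha, Hanoi, Quito, Bern, Lagos]
Visit Lima; enqueue Seoul → queue [Riga, Doha, Hanoi, Quito, Bern, Lagos, Seoul]
Visit Riga; enqueue Kigali, Milan, Perth → queue [Doha, Hanoi, Quito, Bern, Lagos, Seoul, Kigali, Milan, Perth]
Visit Doha → queue [Hanoi, Quito, Bern, Lagos, Seoul, Kigali, Milan, Perth]
Visit Hanoi → queue [Quito, Bern, Lagos, Seoul, Kigali, Milan, Perth]
Visit Quito → queue [Bern, Lagos, Seoul, Kigali, Milan, Perth]
Visit Bern; enqueue Bogota → queue [Lagos, Seoul, Kigali, Milan, Perth, Bogota]
Visit Lagos; enqueue Kyoto → queue [Seoul, Kigali, Milan, Perth, Bogota, Kyoto]
Visit Seoul → queue [Kigali, Milan, Perth, Bogota, Kyoto]
Visit Kigali → queue [Milan, Perth, Bogota, Kyoto]
Visit Milan → queue [Perth, Bogota, Kyoto]
Visit Perth → queue [Bogota, Kyoto]
Visit Bogota → queue [Kyoto]
Visit Kyoto → queue []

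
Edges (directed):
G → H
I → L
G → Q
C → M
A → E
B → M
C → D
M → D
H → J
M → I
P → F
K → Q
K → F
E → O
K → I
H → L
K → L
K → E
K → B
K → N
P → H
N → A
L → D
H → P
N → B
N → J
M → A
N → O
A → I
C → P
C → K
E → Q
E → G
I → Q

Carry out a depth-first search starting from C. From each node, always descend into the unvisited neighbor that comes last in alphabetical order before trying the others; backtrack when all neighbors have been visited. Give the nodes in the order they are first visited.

C -> P -> H -> L -> D -> J -> F -> M -> I -> Q -> A -> E -> O -> G -> K -> N -> B

Visit C
C → P
P → H
H → L
L → D
H → J
P → F
C → M
M → I
I → Q
M → A
A → E
E → O
E → G
C → K
K → N
N → B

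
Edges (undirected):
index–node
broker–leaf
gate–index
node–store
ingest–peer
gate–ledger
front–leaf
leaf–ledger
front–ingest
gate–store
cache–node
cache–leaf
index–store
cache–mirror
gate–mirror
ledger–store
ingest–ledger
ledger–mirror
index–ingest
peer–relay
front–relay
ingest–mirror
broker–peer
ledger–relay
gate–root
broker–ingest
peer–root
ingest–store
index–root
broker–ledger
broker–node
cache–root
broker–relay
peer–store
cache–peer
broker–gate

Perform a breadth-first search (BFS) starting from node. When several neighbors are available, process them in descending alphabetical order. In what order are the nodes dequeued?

node -> store -> index -> cache -> broker -> peer -> ledger -> ingest -> gate -> root -> mirror -> leaf -> relay -> front

Visit node; enqueue store, index, cache, broker → queue [store, index, cache, broker]
Visit store; enqueue peer, ledger, ingest, gate → queue [index, cache, broker, peer, ledger, ingest, gate]
Visit index; enqueue root → queue [cache, broker, peer, ledger, ingest, gate, root]
Visit cache; enqueue mirror, leaf → queue [broker, peer, ledger, ingest, gate, root, mirror, leaf]
Visit broker; enqueue relay → queue [peer, ledger, ingest, gate, root, mirror, leaf, relay]
Visit peer → queue [ledger, ingest, gate, root, mirror, leaf, relay]
Visit ledger → queue [ingest, gate, root, mirror, leaf, relay]
Visit ingest; enqueue front → queue [gate, root, mirror, leaf, relay, front]
Visit gate → queue [root, mirror, leaf, relay, front]
Visit root → queue [mirror, leaf, relay, front]
Visit mirror → queue [leaf, relay, front]
Visit leaf → queue [relay, front]
Visit relay → queue [front]
Visit front → queue []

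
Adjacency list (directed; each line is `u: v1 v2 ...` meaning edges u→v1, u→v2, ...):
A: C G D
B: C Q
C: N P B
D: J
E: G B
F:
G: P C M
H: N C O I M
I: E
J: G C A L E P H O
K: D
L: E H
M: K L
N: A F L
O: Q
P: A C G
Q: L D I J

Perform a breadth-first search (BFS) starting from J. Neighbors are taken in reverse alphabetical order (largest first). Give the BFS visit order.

Visit J; enqueue P, O, L, H, G, E, C, A → queue [P, O, L, H, G, E, C, A]
Visit P → queue [O, L, H, G, E, C, A]
Visit O; enqueue Q → queue [L, H, G, E, C, A, Q]
Visit L → queue [H, G, E, C, A, Q]
Visit H; enqueue N, M, I → queue [G, E, C, A, Q, N, M, I]
Visit G → queue [E, C, A, Q, N, M, I]
Visit E; enqueue B → queue [C, A, Q, N, M, I, B]
Visit C → queue [A, Q, N, M, I, B]
Visit A; enqueue D → queue [Q, N, M, I, B, D]
Visit Q → queue [N, M, I, B, D]
Visit N; enqueue F → queue [M, I, B, D, F]
Visit M; enqueue K → queue [I, B, D, F, K]
Visit I → queue [B, D, F, K]
Visit B → queue [D, F, K]
Visit D → queue [F, K]
Visit F → queue [K]
Visit K → queue []

J → P → O → L → H → G → E → C → A → Q → N → M → I → B → D → F → K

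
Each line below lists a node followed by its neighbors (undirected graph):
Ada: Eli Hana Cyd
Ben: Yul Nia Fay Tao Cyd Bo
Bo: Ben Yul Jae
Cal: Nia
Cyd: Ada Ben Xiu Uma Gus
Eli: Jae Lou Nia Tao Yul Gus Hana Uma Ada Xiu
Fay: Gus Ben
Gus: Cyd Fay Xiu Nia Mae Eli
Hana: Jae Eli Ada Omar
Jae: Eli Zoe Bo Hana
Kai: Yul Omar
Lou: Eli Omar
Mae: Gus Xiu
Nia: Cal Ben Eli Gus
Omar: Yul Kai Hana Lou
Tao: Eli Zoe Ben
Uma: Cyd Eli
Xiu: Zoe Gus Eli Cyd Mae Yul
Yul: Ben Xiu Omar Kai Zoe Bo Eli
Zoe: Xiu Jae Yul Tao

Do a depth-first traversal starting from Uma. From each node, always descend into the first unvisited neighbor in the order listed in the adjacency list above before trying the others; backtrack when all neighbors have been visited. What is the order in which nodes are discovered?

Visit Uma
Uma → Cyd
Cyd → Ada
Ada → Eli
Eli → Jae
Jae → Zoe
Zoe → Xiu
Xiu → Gus
Gus → Fay
Fay → Ben
Ben → Yul
Yul → Omar
Omar → Kai
Omar → Hana
Omar → Lou
Yul → Bo
Ben → Nia
Nia → Cal
Ben → Tao
Gus → Mae

Uma Cyd Ada Eli Jae Zoe Xiu Gus Fay Ben Yul Omar Kai Hana Lou Bo Nia Cal Tao Mae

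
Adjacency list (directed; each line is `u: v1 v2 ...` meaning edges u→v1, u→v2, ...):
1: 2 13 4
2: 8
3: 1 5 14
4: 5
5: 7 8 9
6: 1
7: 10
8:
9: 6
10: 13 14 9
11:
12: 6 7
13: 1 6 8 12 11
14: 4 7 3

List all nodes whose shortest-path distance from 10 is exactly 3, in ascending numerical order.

2, 5

Level 0: 10
Level 1: 9, 13, 14
Level 2: 1, 3, 4, 6, 7, 8, 11, 12
Level 3: 2, 5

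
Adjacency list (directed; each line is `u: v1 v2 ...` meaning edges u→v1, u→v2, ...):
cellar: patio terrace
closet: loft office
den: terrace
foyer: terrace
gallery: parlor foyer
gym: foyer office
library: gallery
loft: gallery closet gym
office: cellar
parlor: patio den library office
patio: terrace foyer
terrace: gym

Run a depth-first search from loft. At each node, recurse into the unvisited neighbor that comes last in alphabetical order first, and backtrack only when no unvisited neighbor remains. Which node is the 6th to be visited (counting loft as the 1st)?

patio

Visit loft
loft → gym
gym → office
office → cellar
cellar → terrace
cellar → patio
patio → foyer
loft → gallery
gallery → parlor
parlor → library
parlor → den
loft → closet

Visit order: loft, gym, office, cellar, terrace, patio, foyer, gallery, parlor, library, den, closet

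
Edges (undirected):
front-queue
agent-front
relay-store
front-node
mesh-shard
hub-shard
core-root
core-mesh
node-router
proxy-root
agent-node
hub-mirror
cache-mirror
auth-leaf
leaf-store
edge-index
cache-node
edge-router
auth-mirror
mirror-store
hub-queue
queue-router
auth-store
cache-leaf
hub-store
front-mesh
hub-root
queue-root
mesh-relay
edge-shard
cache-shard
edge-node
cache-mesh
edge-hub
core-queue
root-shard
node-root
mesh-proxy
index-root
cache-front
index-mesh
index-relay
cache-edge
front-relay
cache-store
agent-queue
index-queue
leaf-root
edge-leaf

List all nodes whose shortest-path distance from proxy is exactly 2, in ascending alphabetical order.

cache, core, front, hub, index, leaf, node, queue, relay, shard

Level 0: proxy
Level 1: mesh, root
Level 2: cache, core, front, hub, index, leaf, node, queue, relay, shard
Level 3: agent, auth, edge, mirror, router, store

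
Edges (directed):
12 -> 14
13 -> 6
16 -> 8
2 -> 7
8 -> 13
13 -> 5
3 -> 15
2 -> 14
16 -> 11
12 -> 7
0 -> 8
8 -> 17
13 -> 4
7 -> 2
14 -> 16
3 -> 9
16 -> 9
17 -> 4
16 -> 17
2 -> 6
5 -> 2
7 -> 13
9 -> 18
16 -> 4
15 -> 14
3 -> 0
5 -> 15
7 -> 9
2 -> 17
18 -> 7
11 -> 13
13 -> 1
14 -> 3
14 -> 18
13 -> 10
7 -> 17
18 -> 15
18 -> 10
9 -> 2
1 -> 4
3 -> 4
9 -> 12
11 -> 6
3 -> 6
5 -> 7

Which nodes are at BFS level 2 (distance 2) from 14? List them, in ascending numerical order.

Level 0: 14
Level 1: 3, 16, 18
Level 2: 0, 4, 6, 7, 8, 9, 10, 11, 15, 17
Level 3: 2, 12, 13
Level 4: 1, 5

0, 4, 6, 7, 8, 9, 10, 11, 15, 17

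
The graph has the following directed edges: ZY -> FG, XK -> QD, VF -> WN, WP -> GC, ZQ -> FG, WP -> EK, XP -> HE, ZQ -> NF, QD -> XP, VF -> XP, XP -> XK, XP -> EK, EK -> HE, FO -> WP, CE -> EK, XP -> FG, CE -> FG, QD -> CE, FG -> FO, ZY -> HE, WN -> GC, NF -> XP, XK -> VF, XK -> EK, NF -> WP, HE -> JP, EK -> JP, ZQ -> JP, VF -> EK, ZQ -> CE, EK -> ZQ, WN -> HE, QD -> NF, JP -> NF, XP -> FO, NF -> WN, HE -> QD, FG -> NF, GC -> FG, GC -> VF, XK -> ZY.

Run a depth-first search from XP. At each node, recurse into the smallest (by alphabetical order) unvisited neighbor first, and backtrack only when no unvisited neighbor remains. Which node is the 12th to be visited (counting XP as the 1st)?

QD

Visit XP
XP → EK
EK → HE
HE → JP
JP → NF
NF → WN
WN → GC
GC → FG
FG → FO
FO → WP
GC → VF
HE → QD
QD → CE
EK → ZQ
XP → XK
XK → ZY

Visit order: XP, EK, HE, JP, NF, WN, GC, FG, FO, WP, VF, QD, CE, ZQ, XK, ZY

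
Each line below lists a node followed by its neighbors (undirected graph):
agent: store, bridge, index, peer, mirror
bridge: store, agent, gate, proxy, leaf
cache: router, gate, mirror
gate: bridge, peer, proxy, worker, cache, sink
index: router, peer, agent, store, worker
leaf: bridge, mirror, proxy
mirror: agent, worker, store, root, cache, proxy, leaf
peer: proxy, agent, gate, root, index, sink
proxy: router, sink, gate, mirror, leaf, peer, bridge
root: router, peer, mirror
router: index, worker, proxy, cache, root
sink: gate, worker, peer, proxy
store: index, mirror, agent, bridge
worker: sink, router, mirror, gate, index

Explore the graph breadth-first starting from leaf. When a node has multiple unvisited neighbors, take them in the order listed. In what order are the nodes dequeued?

leaf, bridge, mirror, proxy, store, agent, gate, worker, root, cache, router, sink, peer, index

Visit leaf; enqueue bridge, mirror, proxy → queue [bridge, mirror, proxy]
Visit bridge; enqueue store, agent, gate → queue [mirror, proxy, store, agent, gate]
Visit mirror; enqueue worker, root, cache → queue [proxy, store, agent, gate, worker, root, cache]
Visit proxy; enqueue router, sink, peer → queue [store, agent, gate, worker, root, cache, router, sink, peer]
Visit store; enqueue index → queue [agent, gate, worker, root, cache, router, sink, peer, index]
Visit agent → queue [gate, worker, root, cache, router, sink, peer, index]
Visit gate → queue [worker, root, cache, router, sink, peer, index]
Visit worker → queue [root, cache, router, sink, peer, index]
Visit root → queue [cache, router, sink, peer, index]
Visit cache → queue [router, sink, peer, index]
Visit router → queue [sink, peer, index]
Visit sink → queue [peer, index]
Visit peer → queue [index]
Visit index → queue []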